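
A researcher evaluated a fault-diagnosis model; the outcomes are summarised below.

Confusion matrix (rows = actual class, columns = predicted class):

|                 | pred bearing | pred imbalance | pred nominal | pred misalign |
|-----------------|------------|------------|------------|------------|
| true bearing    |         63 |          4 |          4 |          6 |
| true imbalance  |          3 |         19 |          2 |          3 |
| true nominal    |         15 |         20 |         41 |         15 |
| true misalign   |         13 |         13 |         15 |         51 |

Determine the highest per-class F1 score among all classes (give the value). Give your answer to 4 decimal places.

0.7368

Per-class F1 score (2·TP/(2·TP+FP+FN)):
  bearing: TP=63, FP=3+15+13=31, FN=4+4+6=14 → 126/171 = 0.73684
  imbalance: TP=19, FP=4+20+13=37, FN=3+2+3=8 → 38/83 = 0.45783
  nominal: TP=41, FP=4+2+15=21, FN=15+20+15=50 → 82/153 = 0.53595
  misalign: TP=51, FP=6+3+15=24, FN=13+13+15=41 → 102/167 = 0.61078
Highest is class 'bearing' with F1 score = 0.7368.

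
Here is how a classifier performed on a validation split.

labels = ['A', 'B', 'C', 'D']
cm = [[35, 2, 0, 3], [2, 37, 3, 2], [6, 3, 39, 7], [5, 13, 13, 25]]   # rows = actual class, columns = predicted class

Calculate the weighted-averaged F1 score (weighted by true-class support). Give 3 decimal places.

Per-class F1 score (2·TP/(2·TP+FP+FN)):
  A: TP=35, FP=2+6+5=13, FN=2+0+3=5 → 70/88 = 0.7955
  B: TP=37, FP=2+3+13=18, FN=2+3+2=7 → 74/99 = 0.7475
  C: TP=39, FP=0+3+13=16, FN=6+3+7=16 → 78/110 = 0.7091
  D: TP=25, FP=3+2+7=12, FN=5+13+13=31 → 50/93 = 0.5376
Weighted-F1 score = Σ (supportᵢ/N)·F1 scoreᵢ with N=195: (40/195)·0.7955 + (44/195)·0.7475 + (55/195)·0.7091 + (56/195)·0.5376 = 0.686

0.686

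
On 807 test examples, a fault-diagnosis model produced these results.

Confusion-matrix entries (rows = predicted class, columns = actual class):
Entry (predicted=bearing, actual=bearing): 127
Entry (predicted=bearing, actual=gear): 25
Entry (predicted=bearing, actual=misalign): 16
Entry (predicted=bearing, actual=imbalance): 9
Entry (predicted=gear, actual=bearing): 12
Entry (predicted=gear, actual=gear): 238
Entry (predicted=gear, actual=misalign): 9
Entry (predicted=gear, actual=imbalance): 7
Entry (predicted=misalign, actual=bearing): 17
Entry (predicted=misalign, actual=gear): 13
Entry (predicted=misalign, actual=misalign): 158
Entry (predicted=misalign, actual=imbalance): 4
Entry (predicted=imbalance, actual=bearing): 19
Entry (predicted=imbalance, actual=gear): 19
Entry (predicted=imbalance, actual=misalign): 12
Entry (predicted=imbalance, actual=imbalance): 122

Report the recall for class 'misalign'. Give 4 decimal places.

0.8103

One-vs-rest for 'misalign': TP = diagonal; FP = other classes predicted 'misalign'; FN = 'misalign' predicted as other.
recall = TP/(TP+FN).
misalign: TP=158, FN=16+9+12=37 → 158/195 = 0.81026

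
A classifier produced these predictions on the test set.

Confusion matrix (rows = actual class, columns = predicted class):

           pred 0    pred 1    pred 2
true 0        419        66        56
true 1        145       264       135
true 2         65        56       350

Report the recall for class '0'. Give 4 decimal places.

0.7745

Take TP from the diagonal, FP from the rest of the '0' prediction marginal, FN from the rest of the '0' actual marginal.
recall = TP/(TP+FN).
0: TP=419, FN=66+56=122 → 419/541 = 0.77449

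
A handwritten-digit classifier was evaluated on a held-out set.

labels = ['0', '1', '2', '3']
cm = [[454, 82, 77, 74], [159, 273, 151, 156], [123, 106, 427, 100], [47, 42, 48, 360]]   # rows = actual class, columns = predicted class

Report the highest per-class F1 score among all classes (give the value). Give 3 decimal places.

Per-class F1 score (2·TP/(2·TP+FP+FN)):
  0: TP=454, FP=159+123+47=329, FN=82+77+74=233 → 908/1470 = 0.6177
  1: TP=273, FP=82+106+42=230, FN=159+151+156=466 → 546/1242 = 0.4396
  2: TP=427, FP=77+151+48=276, FN=123+106+100=329 → 854/1459 = 0.5853
  3: TP=360, FP=74+156+100=330, FN=47+42+48=137 → 720/1187 = 0.6066
Highest is class '0' with F1 score = 0.618.

0.618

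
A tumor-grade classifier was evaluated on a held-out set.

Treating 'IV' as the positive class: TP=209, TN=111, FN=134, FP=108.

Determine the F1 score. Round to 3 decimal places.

Precision = TP/(TP+FP) = 209/317 = 0.6593
Recall = TP/(TP+FN) = 209/343 = 0.6093
F1 = 2·TP/(2·TP+FP+FN) = 418/660 = 0.633

0.633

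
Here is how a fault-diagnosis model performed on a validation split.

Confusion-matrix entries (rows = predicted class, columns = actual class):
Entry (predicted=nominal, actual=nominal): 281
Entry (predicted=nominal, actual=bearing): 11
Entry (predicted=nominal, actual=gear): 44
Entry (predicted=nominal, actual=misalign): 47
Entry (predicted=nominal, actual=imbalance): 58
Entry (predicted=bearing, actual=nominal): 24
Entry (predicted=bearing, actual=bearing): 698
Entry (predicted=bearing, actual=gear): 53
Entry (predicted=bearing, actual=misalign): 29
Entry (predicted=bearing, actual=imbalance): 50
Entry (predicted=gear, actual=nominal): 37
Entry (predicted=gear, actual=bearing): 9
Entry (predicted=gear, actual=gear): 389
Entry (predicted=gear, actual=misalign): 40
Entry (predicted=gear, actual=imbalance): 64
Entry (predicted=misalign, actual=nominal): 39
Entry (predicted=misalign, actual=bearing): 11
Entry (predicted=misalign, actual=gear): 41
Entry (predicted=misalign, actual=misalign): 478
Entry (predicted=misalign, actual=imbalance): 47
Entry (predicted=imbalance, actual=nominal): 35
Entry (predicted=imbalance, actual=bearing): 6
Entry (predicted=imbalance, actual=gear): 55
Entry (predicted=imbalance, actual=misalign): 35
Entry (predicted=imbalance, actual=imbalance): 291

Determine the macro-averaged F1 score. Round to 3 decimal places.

0.724

Per-class F1 score (2·TP/(2·TP+FP+FN)):
  nominal: TP=281, FP=11+44+47+58=160, FN=24+37+39+35=135 → 562/857 = 0.6558
  bearing: TP=698, FP=24+53+29+50=156, FN=11+9+11+6=37 → 1396/1589 = 0.8785
  gear: TP=389, FP=37+9+40+64=150, FN=44+53+41+55=193 → 778/1121 = 0.6940
  misalign: TP=478, FP=39+11+41+47=138, FN=47+29+40+35=151 → 956/1245 = 0.7679
  imbalance: TP=291, FP=35+6+55+35=131, FN=58+50+64+47=219 → 582/932 = 0.6245
Macro-F1 score = mean = (0.6558 + 0.8785 + 0.6940 + 0.7679 + 0.6245) / 5 = 0.724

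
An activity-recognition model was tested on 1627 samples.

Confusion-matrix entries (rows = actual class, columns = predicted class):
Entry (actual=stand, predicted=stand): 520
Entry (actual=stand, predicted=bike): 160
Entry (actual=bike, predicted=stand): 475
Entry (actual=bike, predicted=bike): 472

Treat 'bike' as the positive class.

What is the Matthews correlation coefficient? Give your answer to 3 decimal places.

0.266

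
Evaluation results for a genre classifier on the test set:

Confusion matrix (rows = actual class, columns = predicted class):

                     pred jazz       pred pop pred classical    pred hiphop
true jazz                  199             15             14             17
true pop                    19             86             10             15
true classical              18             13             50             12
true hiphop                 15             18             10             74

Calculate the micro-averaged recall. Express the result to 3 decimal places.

0.699

Micro-averaging pools counts across classes: ΣTP=409, ΣFP=176, ΣFN=176.
Micro-recall = TP/(TP+FN) on pooled counts = 0.699 (equals overall accuracy in single-label multiclass).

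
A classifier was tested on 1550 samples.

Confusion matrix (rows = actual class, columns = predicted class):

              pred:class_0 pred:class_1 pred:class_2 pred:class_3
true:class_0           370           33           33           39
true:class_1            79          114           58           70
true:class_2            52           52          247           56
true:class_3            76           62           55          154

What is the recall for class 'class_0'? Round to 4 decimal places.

0.7789

One-vs-rest for 'class_0': TP = diagonal; FP = other classes predicted 'class_0'; FN = 'class_0' predicted as other.
recall = TP/(TP+FN).
class_0: TP=370, FN=33+33+39=105 → 370/475 = 0.77895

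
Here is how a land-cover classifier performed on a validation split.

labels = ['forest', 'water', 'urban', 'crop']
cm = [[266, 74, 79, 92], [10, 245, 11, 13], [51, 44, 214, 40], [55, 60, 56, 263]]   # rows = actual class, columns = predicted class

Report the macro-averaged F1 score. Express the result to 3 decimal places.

Per-class F1 score (2·TP/(2·TP+FP+FN)):
  forest: TP=266, FP=10+51+55=116, FN=74+79+92=245 → 532/893 = 0.5957
  water: TP=245, FP=74+44+60=178, FN=10+11+13=34 → 490/702 = 0.6980
  urban: TP=214, FP=79+11+56=146, FN=51+44+40=135 → 428/709 = 0.6037
  crop: TP=263, FP=92+13+40=145, FN=55+60+56=171 → 526/842 = 0.6247
Macro-F1 score = mean = (0.5957 + 0.6980 + 0.6037 + 0.6247) / 4 = 0.631

0.631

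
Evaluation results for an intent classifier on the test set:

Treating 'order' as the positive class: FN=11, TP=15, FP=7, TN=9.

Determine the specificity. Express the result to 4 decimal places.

Specificity = TN/(TN+FP) = 9/(9+7) = 0.5625

0.5625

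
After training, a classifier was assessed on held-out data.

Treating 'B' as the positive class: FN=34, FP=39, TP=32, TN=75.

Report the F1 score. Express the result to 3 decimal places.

0.467

Precision = TP/(TP+FP) = 32/71 = 0.4507
Recall = TP/(TP+FN) = 32/66 = 0.4848
F1 = 2·TP/(2·TP+FP+FN) = 64/137 = 0.467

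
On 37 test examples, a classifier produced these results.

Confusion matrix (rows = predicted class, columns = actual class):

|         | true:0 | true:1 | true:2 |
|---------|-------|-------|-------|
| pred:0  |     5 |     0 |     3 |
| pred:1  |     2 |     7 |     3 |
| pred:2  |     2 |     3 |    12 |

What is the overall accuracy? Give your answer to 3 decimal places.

Accuracy = trace / total = (5+7+12=24) / 37 = 24/37 = 0.649

0.649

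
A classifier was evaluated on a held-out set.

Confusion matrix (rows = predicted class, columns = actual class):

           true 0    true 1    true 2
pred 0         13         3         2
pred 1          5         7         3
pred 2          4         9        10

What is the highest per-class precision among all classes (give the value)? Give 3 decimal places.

0.722

Per-class precision (TP/(TP+FP)):
  0: TP=13, FP=3+2=5 → 13/18 = 0.7222
  1: TP=7, FP=5+3=8 → 7/15 = 0.4667
  2: TP=10, FP=4+9=13 → 10/23 = 0.4348
Highest is class '0' with precision = 0.722.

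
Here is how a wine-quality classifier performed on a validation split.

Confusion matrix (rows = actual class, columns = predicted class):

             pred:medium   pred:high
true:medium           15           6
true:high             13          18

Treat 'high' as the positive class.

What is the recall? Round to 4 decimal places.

0.5806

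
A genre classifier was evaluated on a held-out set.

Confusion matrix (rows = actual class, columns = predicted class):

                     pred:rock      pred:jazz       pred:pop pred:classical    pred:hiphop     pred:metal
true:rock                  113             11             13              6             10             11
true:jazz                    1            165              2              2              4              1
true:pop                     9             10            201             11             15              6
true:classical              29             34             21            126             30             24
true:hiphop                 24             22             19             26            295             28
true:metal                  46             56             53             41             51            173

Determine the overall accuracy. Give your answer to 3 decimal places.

0.635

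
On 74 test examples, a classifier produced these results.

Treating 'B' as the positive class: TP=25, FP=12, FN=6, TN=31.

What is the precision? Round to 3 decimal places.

0.676

Precision = TP/(TP+FP) = 25/(25+12) = 25/37 = 0.676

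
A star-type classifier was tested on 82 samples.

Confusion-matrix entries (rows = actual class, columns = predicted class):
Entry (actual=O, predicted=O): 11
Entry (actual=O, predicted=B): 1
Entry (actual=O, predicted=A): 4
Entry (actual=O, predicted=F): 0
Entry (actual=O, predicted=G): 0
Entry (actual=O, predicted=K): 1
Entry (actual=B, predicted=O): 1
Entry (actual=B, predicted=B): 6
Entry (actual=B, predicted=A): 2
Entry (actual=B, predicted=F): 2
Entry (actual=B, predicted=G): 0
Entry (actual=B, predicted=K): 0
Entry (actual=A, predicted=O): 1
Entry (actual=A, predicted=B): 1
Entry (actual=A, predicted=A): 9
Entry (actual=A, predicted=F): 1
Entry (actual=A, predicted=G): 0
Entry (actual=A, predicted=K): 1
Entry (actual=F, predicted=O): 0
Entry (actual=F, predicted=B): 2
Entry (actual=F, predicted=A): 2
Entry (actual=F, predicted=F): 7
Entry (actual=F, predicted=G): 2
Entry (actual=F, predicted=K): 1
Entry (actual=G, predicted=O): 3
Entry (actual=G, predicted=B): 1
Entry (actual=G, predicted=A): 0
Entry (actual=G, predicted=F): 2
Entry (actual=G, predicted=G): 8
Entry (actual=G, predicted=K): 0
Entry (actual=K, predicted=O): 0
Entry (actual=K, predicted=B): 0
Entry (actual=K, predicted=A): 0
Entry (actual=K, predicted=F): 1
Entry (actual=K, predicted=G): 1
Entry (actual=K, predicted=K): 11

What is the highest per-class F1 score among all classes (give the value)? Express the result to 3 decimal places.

0.815

Per-class F1 score (2·TP/(2·TP+FP+FN)):
  O: TP=11, FP=1+1+0+3+0=5, FN=1+4+0+0+1=6 → 22/33 = 0.6667
  B: TP=6, FP=1+1+2+1+0=5, FN=1+2+2+0+0=5 → 12/22 = 0.5455
  A: TP=9, FP=4+2+2+0+0=8, FN=1+1+1+0+1=4 → 18/30 = 0.6000
  F: TP=7, FP=0+2+1+2+1=6, FN=0+2+2+2+1=7 → 14/27 = 0.5185
  G: TP=8, FP=0+0+0+2+1=3, FN=3+1+0+2+0=6 → 16/25 = 0.6400
  K: TP=11, FP=1+0+1+1+0=3, FN=0+0+0+1+1=2 → 22/27 = 0.8148
Highest is class 'K' with F1 score = 0.815.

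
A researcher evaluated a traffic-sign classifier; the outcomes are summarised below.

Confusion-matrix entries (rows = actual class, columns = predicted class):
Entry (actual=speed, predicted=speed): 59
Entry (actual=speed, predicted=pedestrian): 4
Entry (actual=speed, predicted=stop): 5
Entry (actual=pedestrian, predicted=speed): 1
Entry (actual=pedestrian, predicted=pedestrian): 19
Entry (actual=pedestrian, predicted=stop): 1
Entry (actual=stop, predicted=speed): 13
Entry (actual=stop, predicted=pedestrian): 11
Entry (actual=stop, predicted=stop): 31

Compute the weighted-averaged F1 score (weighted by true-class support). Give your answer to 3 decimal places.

0.753

Per-class F1 score (2·TP/(2·TP+FP+FN)):
  speed: TP=59, FP=1+13=14, FN=4+5=9 → 118/141 = 0.8369
  pedestrian: TP=19, FP=4+11=15, FN=1+1=2 → 38/55 = 0.6909
  stop: TP=31, FP=5+1=6, FN=13+11=24 → 62/92 = 0.6739
Weighted-F1 score = Σ (supportᵢ/N)·F1 scoreᵢ with N=144: (68/144)·0.8369 + (21/144)·0.6909 + (55/144)·0.6739 = 0.753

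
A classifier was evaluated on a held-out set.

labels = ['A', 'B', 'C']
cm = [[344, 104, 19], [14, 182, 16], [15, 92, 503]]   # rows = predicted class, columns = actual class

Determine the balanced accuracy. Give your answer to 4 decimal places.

Balanced accuracy = mean of per-class recall.
  A: recall = 344/373 = 0.92225
  B: recall = 182/378 = 0.48148
  C: recall = 503/538 = 0.93494
Mean = (0.92225 + 0.48148 + 0.93494) / 3 = 0.7796

0.7796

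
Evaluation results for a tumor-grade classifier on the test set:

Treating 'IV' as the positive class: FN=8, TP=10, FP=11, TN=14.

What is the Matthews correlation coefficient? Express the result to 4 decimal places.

0.1140

MCC = (TP·TN − FP·FN) / √((TP+FP)(TP+FN)(TN+FP)(TN+FN))
Numerator = 10·14 − 11·8 = 52
Denominator = √(21·18·25·22) = √207900 = 455.9605
MCC = 52 / 455.9605 = 0.1140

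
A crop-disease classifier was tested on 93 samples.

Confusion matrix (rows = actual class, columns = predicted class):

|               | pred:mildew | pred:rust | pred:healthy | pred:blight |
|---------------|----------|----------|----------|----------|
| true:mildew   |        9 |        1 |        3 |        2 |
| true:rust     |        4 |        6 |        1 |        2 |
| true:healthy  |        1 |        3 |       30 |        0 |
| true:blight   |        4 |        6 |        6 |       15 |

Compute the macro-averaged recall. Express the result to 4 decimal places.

0.6069

Per-class recall (TP/(TP+FN)):
  mildew: TP=9, FN=1+3+2=6 → 9/15 = 0.60000
  rust: TP=6, FN=4+1+2=7 → 6/13 = 0.46154
  healthy: TP=30, FN=1+3+0=4 → 30/34 = 0.88235
  blight: TP=15, FN=4+6+6=16 → 15/31 = 0.48387
Macro-recall = mean = (0.60000 + 0.46154 + 0.88235 + 0.48387) / 4 = 0.6069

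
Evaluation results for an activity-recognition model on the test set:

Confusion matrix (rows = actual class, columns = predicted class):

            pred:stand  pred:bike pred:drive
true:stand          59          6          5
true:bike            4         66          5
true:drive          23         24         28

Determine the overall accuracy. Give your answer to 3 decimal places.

0.695

Accuracy = trace / total = (59+66+28=153) / 220 = 153/220 = 0.695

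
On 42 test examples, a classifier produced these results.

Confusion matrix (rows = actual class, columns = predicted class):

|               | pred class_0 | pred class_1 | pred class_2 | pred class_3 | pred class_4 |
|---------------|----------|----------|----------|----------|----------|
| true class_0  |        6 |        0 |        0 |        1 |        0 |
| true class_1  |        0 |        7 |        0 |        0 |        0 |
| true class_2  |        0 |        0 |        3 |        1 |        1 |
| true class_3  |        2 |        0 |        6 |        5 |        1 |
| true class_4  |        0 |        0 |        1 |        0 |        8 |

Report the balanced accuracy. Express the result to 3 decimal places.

Balanced accuracy = mean of per-class recall.
  class_0: recall = 6/7 = 0.8571
  class_1: recall = 7/7 = 1.0000
  class_2: recall = 3/5 = 0.6000
  class_3: recall = 5/14 = 0.3571
  class_4: recall = 8/9 = 0.8889
Mean = (0.8571 + 1.0000 + 0.6000 + 0.3571 + 0.8889) / 5 = 0.741

0.741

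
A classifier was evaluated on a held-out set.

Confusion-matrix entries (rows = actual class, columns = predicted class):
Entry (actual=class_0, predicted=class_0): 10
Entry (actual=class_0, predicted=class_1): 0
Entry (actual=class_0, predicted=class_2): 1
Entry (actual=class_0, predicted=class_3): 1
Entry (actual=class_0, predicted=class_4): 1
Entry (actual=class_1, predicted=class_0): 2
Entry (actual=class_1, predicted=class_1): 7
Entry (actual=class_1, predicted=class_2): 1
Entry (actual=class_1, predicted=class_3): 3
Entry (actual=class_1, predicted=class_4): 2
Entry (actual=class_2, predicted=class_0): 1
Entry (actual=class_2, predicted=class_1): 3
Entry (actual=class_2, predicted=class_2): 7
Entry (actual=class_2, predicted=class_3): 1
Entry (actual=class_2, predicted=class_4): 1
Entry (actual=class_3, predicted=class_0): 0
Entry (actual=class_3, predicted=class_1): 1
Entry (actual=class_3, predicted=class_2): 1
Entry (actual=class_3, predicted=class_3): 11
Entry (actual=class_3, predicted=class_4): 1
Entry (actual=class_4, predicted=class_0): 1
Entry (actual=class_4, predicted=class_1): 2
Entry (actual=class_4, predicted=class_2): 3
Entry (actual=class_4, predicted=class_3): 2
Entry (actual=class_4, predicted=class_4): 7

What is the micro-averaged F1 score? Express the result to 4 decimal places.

Micro-averaging pools counts across classes: ΣTP=42, ΣFP=28, ΣFN=28.
Micro-F1 score = 2·TP/(2·TP+FP+FN) on pooled counts = 0.6000 (equals overall accuracy in single-label multiclass).

0.6000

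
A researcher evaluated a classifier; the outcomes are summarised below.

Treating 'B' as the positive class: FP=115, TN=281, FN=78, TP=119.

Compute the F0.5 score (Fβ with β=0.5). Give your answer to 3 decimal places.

Fβ = (1+β²)·TP / ((1+β²)·TP + β²·FN + FP), with β²=1/4
= 1.25·119 / (1.25·119 + 0.25·78 + 115) = 0.525

0.525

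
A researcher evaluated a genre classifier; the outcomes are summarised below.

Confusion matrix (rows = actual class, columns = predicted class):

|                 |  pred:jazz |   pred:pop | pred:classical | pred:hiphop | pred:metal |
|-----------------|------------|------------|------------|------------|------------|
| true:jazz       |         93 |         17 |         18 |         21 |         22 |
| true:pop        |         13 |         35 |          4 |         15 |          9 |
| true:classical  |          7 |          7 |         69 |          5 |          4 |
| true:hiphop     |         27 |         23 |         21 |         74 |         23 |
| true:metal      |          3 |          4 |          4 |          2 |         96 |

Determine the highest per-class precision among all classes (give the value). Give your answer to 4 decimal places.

0.6503

Per-class precision (TP/(TP+FP)):
  jazz: TP=93, FP=13+7+27+3=50 → 93/143 = 0.65035
  pop: TP=35, FP=17+7+23+4=51 → 35/86 = 0.40698
  classical: TP=69, FP=18+4+21+4=47 → 69/116 = 0.59483
  hiphop: TP=74, FP=21+15+5+2=43 → 74/117 = 0.63248
  metal: TP=96, FP=22+9+4+23=58 → 96/154 = 0.62338
Highest is class 'jazz' with precision = 0.6503.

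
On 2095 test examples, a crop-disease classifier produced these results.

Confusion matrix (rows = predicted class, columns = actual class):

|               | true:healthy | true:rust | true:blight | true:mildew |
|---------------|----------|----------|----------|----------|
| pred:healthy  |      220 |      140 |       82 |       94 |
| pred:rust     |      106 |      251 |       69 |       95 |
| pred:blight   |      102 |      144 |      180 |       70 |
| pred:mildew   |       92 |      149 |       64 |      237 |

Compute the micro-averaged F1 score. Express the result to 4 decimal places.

Micro-averaging pools counts across classes: ΣTP=888, ΣFP=1207, ΣFN=1207.
Micro-F1 score = 2·TP/(2·TP+FP+FN) on pooled counts = 0.4239 (equals overall accuracy in single-label multiclass).

0.4239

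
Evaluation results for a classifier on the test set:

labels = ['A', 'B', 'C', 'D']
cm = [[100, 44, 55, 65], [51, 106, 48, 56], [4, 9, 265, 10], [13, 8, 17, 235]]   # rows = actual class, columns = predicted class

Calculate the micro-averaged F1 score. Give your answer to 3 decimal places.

0.650

Micro-averaging pools counts across classes: ΣTP=706, ΣFP=380, ΣFN=380.
Micro-F1 score = 2·TP/(2·TP+FP+FN) on pooled counts = 0.650 (equals overall accuracy in single-label multiclass).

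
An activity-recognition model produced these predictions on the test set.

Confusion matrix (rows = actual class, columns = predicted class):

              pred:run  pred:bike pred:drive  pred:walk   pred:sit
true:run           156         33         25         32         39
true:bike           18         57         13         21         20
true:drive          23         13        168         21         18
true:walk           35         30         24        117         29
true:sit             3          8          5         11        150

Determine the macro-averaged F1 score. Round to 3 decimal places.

0.591

Per-class F1 score (2·TP/(2·TP+FP+FN)):
  run: TP=156, FP=18+23+35+3=79, FN=33+25+32+39=129 → 312/520 = 0.6000
  bike: TP=57, FP=33+13+30+8=84, FN=18+13+21+20=72 → 114/270 = 0.4222
  drive: TP=168, FP=25+13+24+5=67, FN=23+13+21+18=75 → 336/478 = 0.7029
  walk: TP=117, FP=32+21+21+11=85, FN=35+30+24+29=118 → 234/437 = 0.5355
  sit: TP=150, FP=39+20+18+29=106, FN=3+8+5+11=27 → 300/433 = 0.6928
Macro-F1 score = mean = (0.6000 + 0.4222 + 0.7029 + 0.5355 + 0.6928) / 5 = 0.591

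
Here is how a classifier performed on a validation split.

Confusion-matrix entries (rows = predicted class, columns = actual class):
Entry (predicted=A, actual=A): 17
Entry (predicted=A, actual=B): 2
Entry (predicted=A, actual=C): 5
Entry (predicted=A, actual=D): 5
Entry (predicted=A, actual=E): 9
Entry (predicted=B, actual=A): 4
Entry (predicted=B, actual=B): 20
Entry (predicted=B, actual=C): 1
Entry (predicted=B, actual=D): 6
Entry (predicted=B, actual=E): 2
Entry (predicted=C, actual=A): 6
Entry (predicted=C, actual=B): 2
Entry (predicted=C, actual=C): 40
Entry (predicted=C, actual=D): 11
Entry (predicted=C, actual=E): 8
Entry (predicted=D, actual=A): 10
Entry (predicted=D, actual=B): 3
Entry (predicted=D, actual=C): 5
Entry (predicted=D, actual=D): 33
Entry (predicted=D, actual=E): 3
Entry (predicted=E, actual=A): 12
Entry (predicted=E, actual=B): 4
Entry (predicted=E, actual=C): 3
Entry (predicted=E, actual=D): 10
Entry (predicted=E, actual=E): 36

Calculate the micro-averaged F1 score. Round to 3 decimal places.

Micro-averaging pools counts across classes: ΣTP=146, ΣFP=111, ΣFN=111.
Micro-F1 score = 2·TP/(2·TP+FP+FN) on pooled counts = 0.568 (equals overall accuracy in single-label multiclass).

0.568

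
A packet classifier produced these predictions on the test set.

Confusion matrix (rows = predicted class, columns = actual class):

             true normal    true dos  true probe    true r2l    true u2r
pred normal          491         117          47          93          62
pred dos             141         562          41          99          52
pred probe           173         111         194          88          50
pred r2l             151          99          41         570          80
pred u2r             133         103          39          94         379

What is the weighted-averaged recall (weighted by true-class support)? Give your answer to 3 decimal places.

Per-class recall (TP/(TP+FN)):
  normal: TP=491, FN=141+173+151+133=598 → 491/1089 = 0.4509
  dos: TP=562, FN=117+111+99+103=430 → 562/992 = 0.5665
  probe: TP=194, FN=47+41+41+39=168 → 194/362 = 0.5359
  r2l: TP=570, FN=93+99+88+94=374 → 570/944 = 0.6038
  u2r: TP=379, FN=62+52+50+80=244 → 379/623 = 0.6083
Weighted-recall = Σ (supportᵢ/N)·recallᵢ with N=4010: (1089/4010)·0.4509 + (992/4010)·0.5665 + (362/4010)·0.5359 + (944/4010)·0.6038 + (623/4010)·0.6083 = 0.548

0.548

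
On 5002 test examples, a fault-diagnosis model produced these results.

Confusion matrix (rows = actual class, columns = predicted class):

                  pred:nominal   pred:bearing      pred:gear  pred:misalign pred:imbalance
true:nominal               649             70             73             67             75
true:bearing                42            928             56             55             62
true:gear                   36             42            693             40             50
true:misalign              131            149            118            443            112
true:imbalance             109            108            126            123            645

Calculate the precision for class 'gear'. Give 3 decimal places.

precision = TP/(TP+FP).
gear: TP=693, FP=73+56+118+126=373 → 693/1066 = 0.6501

0.650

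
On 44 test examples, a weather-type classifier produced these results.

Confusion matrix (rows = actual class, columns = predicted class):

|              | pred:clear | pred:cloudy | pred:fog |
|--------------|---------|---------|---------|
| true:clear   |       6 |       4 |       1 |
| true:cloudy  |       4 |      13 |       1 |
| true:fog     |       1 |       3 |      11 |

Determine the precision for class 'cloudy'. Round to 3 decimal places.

Treat 'cloudy' as positive and all other classes as negative.
precision = TP/(TP+FP).
cloudy: TP=13, FP=4+3=7 → 13/20 = 0.6500

0.650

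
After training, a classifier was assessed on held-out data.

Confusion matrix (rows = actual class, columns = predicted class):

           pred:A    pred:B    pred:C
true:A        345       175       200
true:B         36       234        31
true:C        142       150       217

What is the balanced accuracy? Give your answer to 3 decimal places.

0.561

Balanced accuracy = mean of per-class recall.
  A: recall = 345/720 = 0.4792
  B: recall = 234/301 = 0.7774
  C: recall = 217/509 = 0.4263
Mean = (0.4792 + 0.7774 + 0.4263) / 3 = 0.561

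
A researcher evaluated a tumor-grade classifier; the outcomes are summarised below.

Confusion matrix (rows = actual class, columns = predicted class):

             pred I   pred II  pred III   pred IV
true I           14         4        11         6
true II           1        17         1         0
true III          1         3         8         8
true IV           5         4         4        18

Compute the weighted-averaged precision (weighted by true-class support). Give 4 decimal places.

Per-class precision (TP/(TP+FP)):
  I: TP=14, FP=1+1+5=7 → 14/21 = 0.66667
  II: TP=17, FP=4+3+4=11 → 17/28 = 0.60714
  III: TP=8, FP=11+1+4=16 → 8/24 = 0.33333
  IV: TP=18, FP=6+0+8=14 → 18/32 = 0.56250
Weighted-precision = Σ (supportᵢ/N)·precisionᵢ with N=105: (35/105)·0.66667 + (19/105)·0.60714 + (20/105)·0.33333 + (31/105)·0.56250 = 0.5616

0.5616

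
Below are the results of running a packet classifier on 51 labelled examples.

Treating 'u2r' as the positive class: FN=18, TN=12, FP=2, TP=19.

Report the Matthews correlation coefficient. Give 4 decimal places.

0.3361

MCC = (TP·TN − FP·FN) / √((TP+FP)(TP+FN)(TN+FP)(TN+FN))
Numerator = 19·12 − 2·18 = 192
Denominator = √(21·37·14·30) = √326340 = 571.2618
MCC = 192 / 571.2618 = 0.3361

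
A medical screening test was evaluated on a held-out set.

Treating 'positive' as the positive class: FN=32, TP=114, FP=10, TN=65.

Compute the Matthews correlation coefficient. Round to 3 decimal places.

0.618

MCC = (TP·TN − FP·FN) / √((TP+FP)(TP+FN)(TN+FP)(TN+FN))
Numerator = 114·65 − 10·32 = 7090
Denominator = √(124·146·75·97) = √131706600 = 11476.3496
MCC = 7090 / 11476.3496 = 0.618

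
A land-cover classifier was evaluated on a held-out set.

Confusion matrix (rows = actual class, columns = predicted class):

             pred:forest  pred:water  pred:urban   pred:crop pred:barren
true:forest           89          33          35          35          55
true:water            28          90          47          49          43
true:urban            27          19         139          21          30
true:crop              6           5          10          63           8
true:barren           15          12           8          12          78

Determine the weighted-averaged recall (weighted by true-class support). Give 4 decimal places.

0.4796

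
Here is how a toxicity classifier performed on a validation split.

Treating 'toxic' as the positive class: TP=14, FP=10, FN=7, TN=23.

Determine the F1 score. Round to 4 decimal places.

Precision = TP/(TP+FP) = 14/24 = 0.5833
Recall = TP/(TP+FN) = 14/21 = 0.6667
F1 = 2·TP/(2·TP+FP+FN) = 28/45 = 0.6222

0.6222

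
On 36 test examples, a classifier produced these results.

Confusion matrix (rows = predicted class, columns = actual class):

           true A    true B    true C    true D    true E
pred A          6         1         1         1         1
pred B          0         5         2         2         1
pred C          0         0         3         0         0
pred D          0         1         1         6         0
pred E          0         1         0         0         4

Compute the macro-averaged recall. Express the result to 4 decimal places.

0.6774

Per-class recall (TP/(TP+FN)):
  A: TP=6, FN=0+0+0+0=0 → 6/6 = 1.00000
  B: TP=5, FN=1+0+1+1=3 → 5/8 = 0.62500
  C: TP=3, FN=1+2+1+0=4 → 3/7 = 0.42857
  D: TP=6, FN=1+2+0+0=3 → 6/9 = 0.66667
  E: TP=4, FN=1+1+0+0=2 → 4/6 = 0.66667
Macro-recall = mean = (1.00000 + 0.62500 + 0.42857 + 0.66667 + 0.66667) / 5 = 0.6774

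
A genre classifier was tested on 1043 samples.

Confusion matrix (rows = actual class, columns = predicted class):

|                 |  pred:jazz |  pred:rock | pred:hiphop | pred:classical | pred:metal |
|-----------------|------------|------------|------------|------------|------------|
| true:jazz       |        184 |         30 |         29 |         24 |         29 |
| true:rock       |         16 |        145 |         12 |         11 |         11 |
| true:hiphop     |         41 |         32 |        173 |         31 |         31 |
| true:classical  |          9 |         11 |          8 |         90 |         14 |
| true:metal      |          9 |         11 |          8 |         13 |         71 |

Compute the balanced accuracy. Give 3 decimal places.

Balanced accuracy = mean of per-class recall.
  jazz: recall = 184/296 = 0.6216
  rock: recall = 145/195 = 0.7436
  hiphop: recall = 173/308 = 0.5617
  classical: recall = 90/132 = 0.6818
  metal: recall = 71/112 = 0.6339
Mean = (0.6216 + 0.7436 + 0.5617 + 0.6818 + 0.6339) / 5 = 0.649

0.649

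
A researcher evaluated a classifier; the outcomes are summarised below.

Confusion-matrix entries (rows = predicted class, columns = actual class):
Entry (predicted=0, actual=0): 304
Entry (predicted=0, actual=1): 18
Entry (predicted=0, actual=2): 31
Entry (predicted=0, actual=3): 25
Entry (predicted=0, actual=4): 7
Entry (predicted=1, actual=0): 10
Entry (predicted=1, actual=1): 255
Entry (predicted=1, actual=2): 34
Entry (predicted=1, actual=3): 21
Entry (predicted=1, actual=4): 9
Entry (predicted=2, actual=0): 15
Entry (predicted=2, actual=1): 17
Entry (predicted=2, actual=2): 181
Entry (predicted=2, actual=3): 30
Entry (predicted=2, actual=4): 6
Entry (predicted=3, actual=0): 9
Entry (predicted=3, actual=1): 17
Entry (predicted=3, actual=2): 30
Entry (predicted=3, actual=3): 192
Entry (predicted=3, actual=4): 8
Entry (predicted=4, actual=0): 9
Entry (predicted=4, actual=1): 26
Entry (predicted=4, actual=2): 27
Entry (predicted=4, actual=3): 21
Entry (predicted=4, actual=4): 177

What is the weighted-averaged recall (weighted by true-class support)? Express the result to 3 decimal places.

Per-class recall (TP/(TP+FN)):
  0: TP=304, FN=10+15+9+9=43 → 304/347 = 0.8761
  1: TP=255, FN=18+17+17+26=78 → 255/333 = 0.7658
  2: TP=181, FN=31+34+30+27=122 → 181/303 = 0.5974
  3: TP=192, FN=25+21+30+21=97 → 192/289 = 0.6644
  4: TP=177, FN=7+9+6+8=30 → 177/207 = 0.8551
Weighted-recall = Σ (supportᵢ/N)·recallᵢ with N=1479: (347/1479)·0.8761 + (333/1479)·0.7658 + (303/1479)·0.5974 + (289/1479)·0.6644 + (207/1479)·0.8551 = 0.750

0.750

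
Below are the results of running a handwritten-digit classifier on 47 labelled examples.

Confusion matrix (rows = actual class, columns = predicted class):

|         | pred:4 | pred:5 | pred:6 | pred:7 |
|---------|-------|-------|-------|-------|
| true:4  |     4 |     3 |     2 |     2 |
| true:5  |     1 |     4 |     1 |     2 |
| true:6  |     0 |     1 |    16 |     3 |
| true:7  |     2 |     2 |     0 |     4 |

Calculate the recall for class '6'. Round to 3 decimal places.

recall = TP/(TP+FN).
6: TP=16, FN=0+1+3=4 → 16/20 = 0.8000

0.800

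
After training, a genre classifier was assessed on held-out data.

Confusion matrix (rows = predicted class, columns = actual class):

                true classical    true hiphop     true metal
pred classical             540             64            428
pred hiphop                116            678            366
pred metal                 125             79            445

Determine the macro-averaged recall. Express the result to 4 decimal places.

Per-class recall (TP/(TP+FN)):
  classical: TP=540, FN=116+125=241 → 540/781 = 0.69142
  hiphop: TP=678, FN=64+79=143 → 678/821 = 0.82582
  metal: TP=445, FN=428+366=794 → 445/1239 = 0.35916
Macro-recall = mean = (0.69142 + 0.82582 + 0.35916) / 3 = 0.6255

0.6255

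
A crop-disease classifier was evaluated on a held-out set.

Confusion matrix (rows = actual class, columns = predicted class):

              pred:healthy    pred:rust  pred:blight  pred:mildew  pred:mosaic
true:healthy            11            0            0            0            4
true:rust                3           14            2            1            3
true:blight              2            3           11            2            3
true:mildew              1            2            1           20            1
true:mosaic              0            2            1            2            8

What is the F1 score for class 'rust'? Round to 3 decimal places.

One-vs-rest for 'rust': TP = diagonal; FP = other classes predicted 'rust'; FN = 'rust' predicted as other.
F1 score = 2·TP/(2·TP+FP+FN).
rust: TP=14, FP=0+3+2+2=7, FN=3+2+1+3=9 → 28/44 = 0.6364

0.636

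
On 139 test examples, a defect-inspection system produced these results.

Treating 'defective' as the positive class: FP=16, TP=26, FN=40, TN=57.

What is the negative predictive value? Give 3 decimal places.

0.588

NPV = TN/(TN+FN) = 57/(57+40) = 0.588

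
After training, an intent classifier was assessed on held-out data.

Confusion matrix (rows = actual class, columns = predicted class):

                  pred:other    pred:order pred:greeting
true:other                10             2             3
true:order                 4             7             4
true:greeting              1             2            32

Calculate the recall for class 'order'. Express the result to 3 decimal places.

Treat 'order' as positive and all other classes as negative.
recall = TP/(TP+FN).
order: TP=7, FN=4+4=8 → 7/15 = 0.4667

0.467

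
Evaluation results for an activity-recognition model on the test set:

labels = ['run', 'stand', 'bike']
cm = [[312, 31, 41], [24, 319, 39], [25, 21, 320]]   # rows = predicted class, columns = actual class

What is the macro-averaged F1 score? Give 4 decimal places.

Per-class F1 score (2·TP/(2·TP+FP+FN)):
  run: TP=312, FP=31+41=72, FN=24+25=49 → 624/745 = 0.83758
  stand: TP=319, FP=24+39=63, FN=31+21=52 → 638/753 = 0.84728
  bike: TP=320, FP=25+21=46, FN=41+39=80 → 640/766 = 0.83551
Macro-F1 score = mean = (0.83758 + 0.84728 + 0.83551) / 3 = 0.8401

0.8401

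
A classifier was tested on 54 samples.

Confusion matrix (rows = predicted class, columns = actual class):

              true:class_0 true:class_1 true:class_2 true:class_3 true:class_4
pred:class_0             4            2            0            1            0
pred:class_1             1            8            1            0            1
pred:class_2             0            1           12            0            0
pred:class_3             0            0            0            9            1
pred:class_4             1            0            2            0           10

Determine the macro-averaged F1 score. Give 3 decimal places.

0.780

Per-class F1 score (2·TP/(2·TP+FP+FN)):
  class_0: TP=4, FP=2+0+1+0=3, FN=1+0+0+1=2 → 8/13 = 0.6154
  class_1: TP=8, FP=1+1+0+1=3, FN=2+1+0+0=3 → 16/22 = 0.7273
  class_2: TP=12, FP=0+1+0+0=1, FN=0+1+0+2=3 → 24/28 = 0.8571
  class_3: TP=9, FP=0+0+0+1=1, FN=1+0+0+0=1 → 18/20 = 0.9000
  class_4: TP=10, FP=1+0+2+0=3, FN=0+1+0+1=2 → 20/25 = 0.8000
Macro-F1 score = mean = (0.6154 + 0.7273 + 0.8571 + 0.9000 + 0.8000) / 5 = 0.780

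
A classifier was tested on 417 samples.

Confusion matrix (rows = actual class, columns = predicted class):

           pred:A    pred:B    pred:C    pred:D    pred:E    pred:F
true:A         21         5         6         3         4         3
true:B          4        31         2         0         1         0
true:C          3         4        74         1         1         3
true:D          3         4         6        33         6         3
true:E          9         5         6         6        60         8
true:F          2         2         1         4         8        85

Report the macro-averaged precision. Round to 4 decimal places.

0.6954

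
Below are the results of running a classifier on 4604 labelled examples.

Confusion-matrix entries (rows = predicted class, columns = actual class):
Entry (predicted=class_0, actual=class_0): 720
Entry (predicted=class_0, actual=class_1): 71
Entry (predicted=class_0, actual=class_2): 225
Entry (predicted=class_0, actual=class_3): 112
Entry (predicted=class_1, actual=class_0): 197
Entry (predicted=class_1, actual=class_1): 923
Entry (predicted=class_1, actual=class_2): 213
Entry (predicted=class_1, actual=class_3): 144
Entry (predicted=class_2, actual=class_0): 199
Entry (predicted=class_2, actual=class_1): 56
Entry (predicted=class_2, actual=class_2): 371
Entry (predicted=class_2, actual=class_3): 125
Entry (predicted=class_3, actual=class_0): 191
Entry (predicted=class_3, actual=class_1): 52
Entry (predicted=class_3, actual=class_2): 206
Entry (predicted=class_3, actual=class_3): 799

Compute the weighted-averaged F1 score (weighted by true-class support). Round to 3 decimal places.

Per-class F1 score (2·TP/(2·TP+FP+FN)):
  class_0: TP=720, FP=71+225+112=408, FN=197+199+191=587 → 1440/2435 = 0.5914
  class_1: TP=923, FP=197+213+144=554, FN=71+56+52=179 → 1846/2579 = 0.7158
  class_2: TP=371, FP=199+56+125=380, FN=225+213+206=644 → 742/1766 = 0.4202
  class_3: TP=799, FP=191+52+206=449, FN=112+144+125=381 → 1598/2428 = 0.6582
Weighted-F1 score = Σ (supportᵢ/N)·F1 scoreᵢ with N=4604: (1307/4604)·0.5914 + (1102/4604)·0.7158 + (1015/4604)·0.4202 + (1180/4604)·0.6582 = 0.601

0.601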